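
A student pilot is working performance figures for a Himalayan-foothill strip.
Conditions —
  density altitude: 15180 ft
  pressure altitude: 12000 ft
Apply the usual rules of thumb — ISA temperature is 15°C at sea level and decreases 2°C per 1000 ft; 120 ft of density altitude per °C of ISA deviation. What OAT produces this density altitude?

17.5°C

Density altitude − pressure altitude = 15180 − 12000 = +3180 ft.
At 120 ft/°C that is an ISA deviation of 3180/120 = +26.5°C.
ISA temperature at 12000 ft = 15 − 2 × (12000/1000) = -9°C.
OAT = ISA + deviation = -9 + (+26.5) = 17.5°C.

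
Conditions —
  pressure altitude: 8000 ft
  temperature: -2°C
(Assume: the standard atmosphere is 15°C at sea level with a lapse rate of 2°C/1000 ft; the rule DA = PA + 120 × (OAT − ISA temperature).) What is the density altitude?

ISA temperature at 8000 ft = 15 − 2 × (8000/1000) = -1°C.
ISA deviation = -2 − (-1) = -1°C.
Density altitude = 8000 + 120 × (-1) = 8000 + (-120) = 7880 ft.

7880 ft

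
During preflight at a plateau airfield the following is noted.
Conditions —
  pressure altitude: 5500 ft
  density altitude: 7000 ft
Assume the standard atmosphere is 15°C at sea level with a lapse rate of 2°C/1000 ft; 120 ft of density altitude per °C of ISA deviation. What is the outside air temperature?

Density altitude − pressure altitude = 7000 − 5500 = +1500 ft.
At 120 ft/°C that is an ISA deviation of 1500/120 = +12.5°C.
ISA temperature at 5500 ft = 15 − 2 × (5500/1000) = 4°C.
OAT = ISA + deviation = 4 + (+12.5) = 16.5°C.

16.5°C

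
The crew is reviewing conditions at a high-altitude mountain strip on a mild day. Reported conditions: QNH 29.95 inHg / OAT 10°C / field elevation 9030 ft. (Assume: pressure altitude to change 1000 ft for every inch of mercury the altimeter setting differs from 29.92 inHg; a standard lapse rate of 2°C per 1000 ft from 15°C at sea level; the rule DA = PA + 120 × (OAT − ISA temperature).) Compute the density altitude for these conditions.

10560 ft

Pressure altitude = 9030 + (29.92 − 29.95) × 1000 = 9030 + (-30) = 9000 ft.
ISA temperature at 9000 ft = 15 − 2 × (9000/1000) = -3°C.
ISA deviation = 10 − (-3) = +13°C.
Density altitude = 9000 + 120 × (13) = 10560 ft.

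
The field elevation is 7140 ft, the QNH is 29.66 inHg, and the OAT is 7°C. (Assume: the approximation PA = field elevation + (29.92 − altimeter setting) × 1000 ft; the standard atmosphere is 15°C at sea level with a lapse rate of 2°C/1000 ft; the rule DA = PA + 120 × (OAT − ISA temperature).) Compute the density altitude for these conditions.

8216 ft

Pressure altitude = 7140 + (29.92 − 29.66) × 1000 = 7140 + (+260) = 7400 ft.
ISA temperature at 7400 ft = 15 − 2 × (7400/1000) = 0.2°C.
ISA deviation = 7 − 0.2 = +6.8°C.
Density altitude = 7400 + 120 × (6.8) = 8216 ft.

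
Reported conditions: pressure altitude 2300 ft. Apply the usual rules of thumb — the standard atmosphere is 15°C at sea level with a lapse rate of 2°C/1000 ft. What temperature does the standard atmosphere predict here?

10.4°C

ISA temperature = 15 − 2 × (2300/1000) = 15 − 4.6 = 10.4°C.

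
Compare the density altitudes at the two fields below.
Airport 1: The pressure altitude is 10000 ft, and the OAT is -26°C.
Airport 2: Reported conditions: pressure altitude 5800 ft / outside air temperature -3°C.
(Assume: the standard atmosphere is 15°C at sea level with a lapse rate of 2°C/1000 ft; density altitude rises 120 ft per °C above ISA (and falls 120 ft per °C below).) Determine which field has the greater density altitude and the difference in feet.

Airport 1: ISA temp = -5°C, deviation -21°C, DA = 10000 + 120 × (-21) = 7480 ft.
Airport 2: ISA temp = 3.4°C, deviation -6.4°C, DA = 5800 + 120 × (-6.4) = 5032 ft.
Airport 1 is higher by 7480 − 5032 = 2448 ft.

Airport 1 by 2448 ft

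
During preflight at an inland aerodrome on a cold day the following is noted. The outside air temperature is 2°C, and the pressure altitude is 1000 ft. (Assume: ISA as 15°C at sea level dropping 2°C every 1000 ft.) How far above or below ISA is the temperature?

ISA-11°C

ISA temperature at 1000 ft = 15 − 2 × (1000/1000) = 13°C.
Deviation = OAT − ISA = 2 − 13 = -11°C.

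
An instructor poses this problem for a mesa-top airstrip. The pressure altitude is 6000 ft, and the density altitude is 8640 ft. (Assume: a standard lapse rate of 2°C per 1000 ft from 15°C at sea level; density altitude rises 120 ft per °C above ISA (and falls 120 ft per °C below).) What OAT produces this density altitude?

25°C

Density altitude − pressure altitude = 8640 − 6000 = +2640 ft.
At 120 ft/°C that is an ISA deviation of 2640/120 = +22°C.
ISA temperature at 6000 ft = 15 − 2 × (6000/1000) = 3°C.
OAT = ISA + deviation = 3 + (+22) = 25°C.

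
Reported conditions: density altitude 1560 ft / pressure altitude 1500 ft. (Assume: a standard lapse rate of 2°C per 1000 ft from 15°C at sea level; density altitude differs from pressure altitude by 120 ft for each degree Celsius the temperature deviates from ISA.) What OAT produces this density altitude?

12.5°C

Density altitude − pressure altitude = 1560 − 1500 = +60 ft.
At 120 ft/°C that is an ISA deviation of 60/120 = +0.5°C.
ISA temperature at 1500 ft = 15 − 2 × (1500/1000) = 12°C.
OAT = ISA + deviation = 12 + (+0.5) = 12.5°C.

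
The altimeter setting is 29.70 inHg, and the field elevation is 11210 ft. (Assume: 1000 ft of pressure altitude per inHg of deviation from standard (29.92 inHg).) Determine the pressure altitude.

11430 ft

Pressure correction = (29.92 − 29.70) × 1000 = +220 ft.
Pressure altitude = 11210 + (+220) = 11430 ft.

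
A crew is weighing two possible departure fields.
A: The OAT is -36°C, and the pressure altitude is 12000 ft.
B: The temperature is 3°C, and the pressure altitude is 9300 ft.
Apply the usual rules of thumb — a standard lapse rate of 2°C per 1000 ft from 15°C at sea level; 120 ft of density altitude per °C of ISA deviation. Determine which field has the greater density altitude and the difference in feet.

B by 1332 ft

A: ISA temp = -9°C, deviation -27°C, DA = 12000 + 120 × (-27) = 8760 ft.
B: ISA temp = -3.6°C, deviation +6.6°C, DA = 9300 + 120 × 6.6 = 10092 ft.
B is higher by 10092 − 8760 = 1332 ft.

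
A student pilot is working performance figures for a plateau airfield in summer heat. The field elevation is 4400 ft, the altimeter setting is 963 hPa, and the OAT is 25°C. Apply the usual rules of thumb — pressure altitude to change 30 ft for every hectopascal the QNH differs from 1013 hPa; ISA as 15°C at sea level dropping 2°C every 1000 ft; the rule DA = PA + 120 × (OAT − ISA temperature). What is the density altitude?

Pressure altitude = 4400 + (1013 − 963) × 30 = 4400 + (+1500) = 5900 ft.
ISA temperature at 5900 ft = 15 − 2 × (5900/1000) = 3.2°C.
ISA deviation = 25 − 3.2 = +21.8°C.
Density altitude = 5900 + 120 × (21.8) = 8516 ft.

8516 ft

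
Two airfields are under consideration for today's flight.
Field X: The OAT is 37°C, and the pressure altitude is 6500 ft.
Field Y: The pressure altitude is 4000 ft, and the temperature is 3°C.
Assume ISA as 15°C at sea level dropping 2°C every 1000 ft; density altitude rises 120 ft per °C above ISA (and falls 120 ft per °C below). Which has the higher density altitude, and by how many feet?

Field X: ISA temp = 2°C, deviation +35°C, DA = 6500 + 120 × 35 = 10700 ft.
Field Y: ISA temp = 7°C, deviation -4°C, DA = 4000 + 120 × (-4) = 3520 ft.
Field X is higher by 10700 − 3520 = 7180 ft.

Field X by 7180 ft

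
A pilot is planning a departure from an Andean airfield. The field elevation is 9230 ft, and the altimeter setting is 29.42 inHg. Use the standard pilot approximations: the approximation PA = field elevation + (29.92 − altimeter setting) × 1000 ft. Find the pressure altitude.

Pressure correction = (29.92 − 29.42) × 1000 = +500 ft.
Pressure altitude = 9230 + (+500) = 9730 ft.

9730 ft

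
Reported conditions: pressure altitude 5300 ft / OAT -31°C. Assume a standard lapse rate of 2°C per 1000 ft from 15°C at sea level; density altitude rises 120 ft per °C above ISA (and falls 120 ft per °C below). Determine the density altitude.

1052 ft

ISA temperature at 5300 ft = 15 − 2 × (5300/1000) = 4.4°C.
ISA deviation = -31 − 4.4 = -35.4°C.
Density altitude = 5300 + 120 × (-35.4) = 5300 + (-4248) = 1052 ft.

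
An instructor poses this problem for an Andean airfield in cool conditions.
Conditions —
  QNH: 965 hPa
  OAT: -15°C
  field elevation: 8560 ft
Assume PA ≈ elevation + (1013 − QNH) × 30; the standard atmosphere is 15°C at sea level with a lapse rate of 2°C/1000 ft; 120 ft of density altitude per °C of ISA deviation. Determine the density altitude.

8800 ft

Pressure altitude = 8560 + (1013 − 965) × 30 = 8560 + (+1440) = 10000 ft.
ISA temperature at 10000 ft = 15 − 2 × (10000/1000) = -5°C.
ISA deviation = -15 − (-5) = -10°C.
Density altitude = 10000 + 120 × (-10) = 8800 ft.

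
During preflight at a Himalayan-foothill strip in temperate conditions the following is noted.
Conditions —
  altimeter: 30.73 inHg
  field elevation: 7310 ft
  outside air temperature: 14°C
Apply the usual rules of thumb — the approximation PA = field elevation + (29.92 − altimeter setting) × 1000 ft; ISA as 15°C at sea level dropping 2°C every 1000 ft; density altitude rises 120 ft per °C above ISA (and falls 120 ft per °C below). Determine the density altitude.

7940 ft

Pressure altitude = 7310 + (29.92 − 30.73) × 1000 = 7310 + (-810) = 6500 ft.
ISA temperature at 6500 ft = 15 − 2 × (6500/1000) = 2°C.
ISA deviation = 14 − 2 = +12°C.
Density altitude = 6500 + 120 × (12) = 7940 ft.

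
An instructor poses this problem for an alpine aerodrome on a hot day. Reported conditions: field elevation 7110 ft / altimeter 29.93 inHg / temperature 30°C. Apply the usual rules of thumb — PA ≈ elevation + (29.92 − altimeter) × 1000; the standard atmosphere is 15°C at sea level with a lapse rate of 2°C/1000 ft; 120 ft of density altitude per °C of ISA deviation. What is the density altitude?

Pressure altitude = 7110 + (29.92 − 29.93) × 1000 = 7110 + (-10) = 7100 ft.
ISA temperature at 7100 ft = 15 − 2 × (7100/1000) = 0.8°C.
ISA deviation = 30 − 0.8 = +29.2°C.
Density altitude = 7100 + 120 × (29.2) = 10604 ft.

10604 ft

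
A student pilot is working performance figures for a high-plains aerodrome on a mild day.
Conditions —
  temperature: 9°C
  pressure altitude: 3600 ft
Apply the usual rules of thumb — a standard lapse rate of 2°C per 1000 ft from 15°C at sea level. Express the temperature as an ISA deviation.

ISA+1.2°C

ISA temperature at 3600 ft = 15 − 2 × (3600/1000) = 7.8°C.
Deviation = OAT − ISA = 9 − 7.8 = +1.2°C.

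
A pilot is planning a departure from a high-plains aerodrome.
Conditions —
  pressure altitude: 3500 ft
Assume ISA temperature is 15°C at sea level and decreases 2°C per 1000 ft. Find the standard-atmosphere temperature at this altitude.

ISA temperature = 15 − 2 × (3500/1000) = 15 − 7 = 8°C.

8°C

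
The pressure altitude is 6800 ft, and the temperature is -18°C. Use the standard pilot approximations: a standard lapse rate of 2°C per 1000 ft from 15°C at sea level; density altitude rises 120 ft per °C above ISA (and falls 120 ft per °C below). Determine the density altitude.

4472 ft

ISA temperature at 6800 ft = 15 − 2 × (6800/1000) = 1.4°C.
ISA deviation = -18 − 1.4 = -19.4°C.
Density altitude = 6800 + 120 × (-19.4) = 6800 + (-2328) = 4472 ft.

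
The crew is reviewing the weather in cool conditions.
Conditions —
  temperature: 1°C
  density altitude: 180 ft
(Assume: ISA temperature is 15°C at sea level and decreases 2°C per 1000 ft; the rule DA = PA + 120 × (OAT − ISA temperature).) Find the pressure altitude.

DA = PA + 120 × (OAT − (15 − 2·PA/1000)) = PA + 120·OAT − 1800 + 0.24·PA = 1.24·PA + 120·OAT − 1800.
So 1.24·PA = 180 − 120 × 1 + 1800 = 1860.
PA = 1860 / 1.24 = 1500 ft.

1500 ft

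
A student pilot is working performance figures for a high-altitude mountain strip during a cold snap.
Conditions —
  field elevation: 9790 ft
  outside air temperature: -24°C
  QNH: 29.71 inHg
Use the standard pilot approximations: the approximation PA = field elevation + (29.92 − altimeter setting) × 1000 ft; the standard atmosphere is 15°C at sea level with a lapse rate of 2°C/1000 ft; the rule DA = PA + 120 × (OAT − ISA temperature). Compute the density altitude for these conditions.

7720 ft

Pressure altitude = 9790 + (29.92 − 29.71) × 1000 = 9790 + (+210) = 10000 ft.
ISA temperature at 10000 ft = 15 − 2 × (10000/1000) = -5°C.
ISA deviation = -24 − (-5) = -19°C.
Density altitude = 10000 + 120 × (-19) = 7720 ft.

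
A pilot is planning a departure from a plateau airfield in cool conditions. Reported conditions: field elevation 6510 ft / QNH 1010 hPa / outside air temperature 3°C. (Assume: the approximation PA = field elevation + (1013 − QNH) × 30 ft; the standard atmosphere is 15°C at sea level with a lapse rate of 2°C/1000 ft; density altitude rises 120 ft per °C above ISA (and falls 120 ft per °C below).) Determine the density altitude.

6744 ft

Pressure altitude = 6510 + (1013 − 1010) × 30 = 6510 + (+90) = 6600 ft.
ISA temperature at 6600 ft = 15 − 2 × (6600/1000) = 1.8°C.
ISA deviation = 3 − 1.8 = +1.2°C.
Density altitude = 6600 + 120 × (1.2) = 6744 ft.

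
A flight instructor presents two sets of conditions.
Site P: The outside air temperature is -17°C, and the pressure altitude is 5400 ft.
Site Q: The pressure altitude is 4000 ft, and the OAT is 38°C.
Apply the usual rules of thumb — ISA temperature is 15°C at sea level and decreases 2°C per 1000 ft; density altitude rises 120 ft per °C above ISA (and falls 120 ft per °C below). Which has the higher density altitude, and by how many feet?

Site Q by 4864 ft

Site P: ISA temp = 4.2°C, deviation -21.2°C, DA = 5400 + 120 × (-21.2) = 2856 ft.
Site Q: ISA temp = 7°C, deviation +31°C, DA = 4000 + 120 × 31 = 7720 ft.
Site Q is higher by 7720 − 2856 = 4864 ft.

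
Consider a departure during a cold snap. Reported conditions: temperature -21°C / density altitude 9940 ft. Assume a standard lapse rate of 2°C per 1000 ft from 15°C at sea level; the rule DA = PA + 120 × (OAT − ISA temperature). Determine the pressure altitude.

11500 ft

DA = PA + 120 × (OAT − (15 − 2·PA/1000)) = PA + 120·OAT − 1800 + 0.24·PA = 1.24·PA + 120·OAT − 1800.
So 1.24·PA = 9940 − 120 × (-21) + 1800 = 14260.
PA = 14260 / 1.24 = 11500 ft.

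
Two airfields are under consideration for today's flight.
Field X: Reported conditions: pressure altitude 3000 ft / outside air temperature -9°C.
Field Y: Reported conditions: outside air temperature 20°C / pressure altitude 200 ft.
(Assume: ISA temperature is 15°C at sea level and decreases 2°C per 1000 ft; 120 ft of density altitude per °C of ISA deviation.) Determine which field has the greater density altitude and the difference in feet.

Field X: ISA temp = 9°C, deviation -18°C, DA = 3000 + 120 × (-18) = 840 ft.
Field Y: ISA temp = 14.6°C, deviation +5.4°C, DA = 200 + 120 × 5.4 = 848 ft.
Field Y is higher by 848 − 840 = 8 ft.

Field Y by 8 ft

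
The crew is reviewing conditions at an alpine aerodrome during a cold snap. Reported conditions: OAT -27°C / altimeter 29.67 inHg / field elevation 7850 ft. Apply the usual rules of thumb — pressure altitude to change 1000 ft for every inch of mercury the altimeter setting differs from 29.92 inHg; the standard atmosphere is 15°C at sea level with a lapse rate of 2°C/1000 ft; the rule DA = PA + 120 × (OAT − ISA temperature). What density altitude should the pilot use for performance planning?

5004 ft

Pressure altitude = 7850 + (29.92 − 29.67) × 1000 = 7850 + (+250) = 8100 ft.
ISA temperature at 8100 ft = 15 − 2 × (8100/1000) = -1.2°C.
ISA deviation = -27 − (-1.2) = -25.8°C.
Density altitude = 8100 + 120 × (-25.8) = 5004 ft.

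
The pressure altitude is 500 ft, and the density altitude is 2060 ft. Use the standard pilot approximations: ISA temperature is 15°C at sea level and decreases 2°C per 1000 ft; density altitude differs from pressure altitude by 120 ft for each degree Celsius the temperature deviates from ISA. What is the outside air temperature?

Density altitude − pressure altitude = 2060 − 500 = +1560 ft.
At 120 ft/°C that is an ISA deviation of 1560/120 = +13°C.
ISA temperature at 500 ft = 15 − 2 × (500/1000) = 14°C.
OAT = ISA + deviation = 14 + (+13) = 27°C.

27°C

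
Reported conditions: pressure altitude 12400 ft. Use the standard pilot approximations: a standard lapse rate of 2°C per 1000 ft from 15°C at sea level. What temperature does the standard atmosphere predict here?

-9.8°C

ISA temperature = 15 − 2 × (12400/1000) = 15 − 24.8 = -9.8°C.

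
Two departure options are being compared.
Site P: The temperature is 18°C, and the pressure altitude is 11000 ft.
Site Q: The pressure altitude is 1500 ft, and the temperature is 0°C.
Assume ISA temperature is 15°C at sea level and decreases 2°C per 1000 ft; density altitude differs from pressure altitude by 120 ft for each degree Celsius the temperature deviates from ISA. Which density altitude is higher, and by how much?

Site P by 13940 ft

Site P: ISA temp = -7°C, deviation +25°C, DA = 11000 + 120 × 25 = 14000 ft.
Site Q: ISA temp = 12°C, deviation -12°C, DA = 1500 + 120 × (-12) = 60 ft.
Site P is higher by 14000 − 60 = 13940 ft.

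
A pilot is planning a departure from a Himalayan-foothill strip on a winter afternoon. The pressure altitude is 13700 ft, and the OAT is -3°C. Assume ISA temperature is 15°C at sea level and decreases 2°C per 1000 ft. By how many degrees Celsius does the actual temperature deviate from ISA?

ISA+9.4°C

ISA temperature at 13700 ft = 15 − 2 × (13700/1000) = -12.4°C.
Deviation = OAT − ISA = -3 − (-12.4) = +9.4°C.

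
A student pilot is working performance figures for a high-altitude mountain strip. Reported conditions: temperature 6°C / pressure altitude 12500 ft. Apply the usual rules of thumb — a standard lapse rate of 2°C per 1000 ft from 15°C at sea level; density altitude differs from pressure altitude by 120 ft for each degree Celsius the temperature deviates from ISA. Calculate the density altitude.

14420 ft

ISA temperature at 12500 ft = 15 − 2 × (12500/1000) = -10°C.
ISA deviation = 6 − (-10) = +16°C.
Density altitude = 12500 + 120 × (16) = 12500 + (+1920) = 14420 ft.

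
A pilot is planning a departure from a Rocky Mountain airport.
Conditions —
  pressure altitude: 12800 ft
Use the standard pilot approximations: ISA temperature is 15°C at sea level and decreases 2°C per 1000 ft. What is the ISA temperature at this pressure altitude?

ISA temperature = 15 − 2 × (12800/1000) = 15 − 25.6 = -10.6°C.

-10.6°C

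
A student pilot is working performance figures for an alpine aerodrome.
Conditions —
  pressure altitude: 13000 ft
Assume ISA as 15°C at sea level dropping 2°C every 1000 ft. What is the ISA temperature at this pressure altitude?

-11°C

ISA temperature = 15 − 2 × (13000/1000) = 15 − 26 = -11°C.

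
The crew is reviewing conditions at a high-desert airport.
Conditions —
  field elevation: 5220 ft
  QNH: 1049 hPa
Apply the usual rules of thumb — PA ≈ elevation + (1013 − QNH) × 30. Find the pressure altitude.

Pressure correction = (1013 − 1049) × 30 = -1080 ft.
Pressure altitude = 5220 + (-1080) = 4140 ft.

4140 ft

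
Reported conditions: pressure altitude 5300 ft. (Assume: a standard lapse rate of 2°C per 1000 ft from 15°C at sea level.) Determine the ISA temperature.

4.4°C

ISA temperature = 15 − 2 × (5300/1000) = 15 − 10.6 = 4.4°C.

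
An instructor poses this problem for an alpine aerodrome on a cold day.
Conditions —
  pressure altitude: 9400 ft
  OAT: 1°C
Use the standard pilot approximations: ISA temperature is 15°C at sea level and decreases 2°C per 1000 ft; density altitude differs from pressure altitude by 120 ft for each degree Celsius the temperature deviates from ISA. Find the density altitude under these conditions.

ISA temperature at 9400 ft = 15 − 2 × (9400/1000) = -3.8°C.
ISA deviation = 1 − (-3.8) = +4.8°C.
Density altitude = 9400 + 120 × (4.8) = 9400 + (+576) = 9976 ft.

9976 ft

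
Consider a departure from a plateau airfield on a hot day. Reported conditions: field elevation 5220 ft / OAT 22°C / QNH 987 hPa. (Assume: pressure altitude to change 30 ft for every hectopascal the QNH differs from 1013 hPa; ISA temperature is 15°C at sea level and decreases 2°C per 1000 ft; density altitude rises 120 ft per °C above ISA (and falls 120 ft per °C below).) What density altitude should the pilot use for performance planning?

Pressure altitude = 5220 + (1013 − 987) × 30 = 5220 + (+780) = 6000 ft.
ISA temperature at 6000 ft = 15 − 2 × (6000/1000) = 3°C.
ISA deviation = 22 − 3 = +19°C.
Density altitude = 6000 + 120 × (19) = 8280 ft.

8280 ft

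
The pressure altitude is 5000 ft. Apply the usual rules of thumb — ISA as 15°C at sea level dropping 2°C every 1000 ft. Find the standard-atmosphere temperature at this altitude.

ISA temperature = 15 − 2 × (5000/1000) = 15 − 10 = 5°C.

5°C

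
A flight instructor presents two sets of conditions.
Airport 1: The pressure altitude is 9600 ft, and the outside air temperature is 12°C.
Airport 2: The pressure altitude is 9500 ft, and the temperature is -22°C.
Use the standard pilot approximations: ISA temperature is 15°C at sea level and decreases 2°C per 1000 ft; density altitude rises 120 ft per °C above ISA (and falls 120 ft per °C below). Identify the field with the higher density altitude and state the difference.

Airport 1 by 4204 ft

Airport 1: ISA temp = -4.2°C, deviation +16.2°C, DA = 9600 + 120 × 16.2 = 11544 ft.
Airport 2: ISA temp = -4°C, deviation -18°C, DA = 9500 + 120 × (-18) = 7340 ft.
Airport 1 is higher by 11544 − 7340 = 4204 ft.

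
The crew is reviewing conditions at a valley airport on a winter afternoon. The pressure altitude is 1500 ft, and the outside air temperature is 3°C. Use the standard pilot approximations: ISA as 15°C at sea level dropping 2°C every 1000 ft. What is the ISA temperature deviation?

ISA-9°C

ISA temperature at 1500 ft = 15 − 2 × (1500/1000) = 12°C.
Deviation = OAT − ISA = 3 − 12 = -9°C.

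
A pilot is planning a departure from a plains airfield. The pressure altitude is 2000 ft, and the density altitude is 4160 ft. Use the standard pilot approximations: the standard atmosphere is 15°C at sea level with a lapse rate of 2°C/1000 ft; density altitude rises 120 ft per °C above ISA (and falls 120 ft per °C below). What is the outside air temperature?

29°C

Density altitude − pressure altitude = 4160 − 2000 = +2160 ft.
At 120 ft/°C that is an ISA deviation of 2160/120 = +18°C.
ISA temperature at 2000 ft = 15 − 2 × (2000/1000) = 11°C.
OAT = ISA + deviation = 11 + (+18) = 29°C.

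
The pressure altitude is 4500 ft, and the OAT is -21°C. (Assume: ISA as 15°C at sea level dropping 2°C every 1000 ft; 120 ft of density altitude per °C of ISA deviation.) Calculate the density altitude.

1260 ft

ISA temperature at 4500 ft = 15 − 2 × (4500/1000) = 6°C.
ISA deviation = -21 − 6 = -27°C.
Density altitude = 4500 + 120 × (-27) = 4500 + (-3240) = 1260 ft.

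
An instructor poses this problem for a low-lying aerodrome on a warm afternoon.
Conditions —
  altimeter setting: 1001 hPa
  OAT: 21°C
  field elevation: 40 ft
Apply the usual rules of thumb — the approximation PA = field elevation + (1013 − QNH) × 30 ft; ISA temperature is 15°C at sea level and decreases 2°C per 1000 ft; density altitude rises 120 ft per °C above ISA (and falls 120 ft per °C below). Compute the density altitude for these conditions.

Pressure altitude = 40 + (1013 − 1001) × 30 = 40 + (+360) = 400 ft.
ISA temperature at 400 ft = 15 − 2 × (400/1000) = 14.2°C.
ISA deviation = 21 − 14.2 = +6.8°C.
Density altitude = 400 + 120 × (6.8) = 1216 ft.

1216 ft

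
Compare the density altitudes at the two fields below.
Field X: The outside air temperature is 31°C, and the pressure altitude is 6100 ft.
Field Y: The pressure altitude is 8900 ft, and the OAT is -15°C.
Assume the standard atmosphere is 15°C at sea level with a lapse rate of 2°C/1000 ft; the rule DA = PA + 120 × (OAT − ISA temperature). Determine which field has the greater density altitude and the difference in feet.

Field X: ISA temp = 2.8°C, deviation +28.2°C, DA = 6100 + 120 × 28.2 = 9484 ft.
Field Y: ISA temp = -2.8°C, deviation -12.2°C, DA = 8900 + 120 × (-12.2) = 7436 ft.
Field X is higher by 9484 − 7436 = 2048 ft.

Field X by 2048 ft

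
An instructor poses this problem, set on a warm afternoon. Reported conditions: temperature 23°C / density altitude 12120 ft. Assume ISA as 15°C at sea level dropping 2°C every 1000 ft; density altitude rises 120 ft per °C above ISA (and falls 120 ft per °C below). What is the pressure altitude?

9000 ft

DA = PA + 120 × (OAT − (15 − 2·PA/1000)) = PA + 120·OAT − 1800 + 0.24·PA = 1.24·PA + 120·OAT − 1800.
So 1.24·PA = 12120 − 120 × 23 + 1800 = 11160.
PA = 11160 / 1.24 = 9000 ft.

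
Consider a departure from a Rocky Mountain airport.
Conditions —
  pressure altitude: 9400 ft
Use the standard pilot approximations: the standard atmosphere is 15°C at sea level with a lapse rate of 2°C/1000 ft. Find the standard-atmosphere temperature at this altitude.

ISA temperature = 15 − 2 × (9400/1000) = 15 − 18.8 = -3.8°C.

-3.8°C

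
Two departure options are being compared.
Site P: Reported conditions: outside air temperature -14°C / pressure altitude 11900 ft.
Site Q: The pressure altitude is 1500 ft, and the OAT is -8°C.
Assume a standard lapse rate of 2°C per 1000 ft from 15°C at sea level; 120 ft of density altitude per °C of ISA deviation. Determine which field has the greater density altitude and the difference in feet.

Site P: ISA temp = -8.8°C, deviation -5.2°C, DA = 11900 + 120 × (-5.2) = 11276 ft.
Site Q: ISA temp = 12°C, deviation -20°C, DA = 1500 + 120 × (-20) = -900 ft.
Site P is higher by 11276 − (-900) = 12176 ft.

Site P by 12176 ft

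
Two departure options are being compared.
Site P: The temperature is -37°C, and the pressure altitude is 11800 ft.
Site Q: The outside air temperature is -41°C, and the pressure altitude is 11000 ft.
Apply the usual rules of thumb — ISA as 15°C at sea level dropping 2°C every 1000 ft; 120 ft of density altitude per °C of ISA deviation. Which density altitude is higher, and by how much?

Site P by 1472 ft

Site P: ISA temp = -8.6°C, deviation -28.4°C, DA = 11800 + 120 × (-28.4) = 8392 ft.
Site Q: ISA temp = -7°C, deviation -34°C, DA = 11000 + 120 × (-34) = 6920 ft.
Site P is higher by 8392 − 6920 = 1472 ft.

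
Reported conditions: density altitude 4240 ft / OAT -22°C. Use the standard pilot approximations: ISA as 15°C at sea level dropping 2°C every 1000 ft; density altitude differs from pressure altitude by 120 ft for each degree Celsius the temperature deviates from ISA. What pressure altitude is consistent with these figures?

DA = PA + 120 × (OAT − (15 − 2·PA/1000)) = PA + 120·OAT − 1800 + 0.24·PA = 1.24·PA + 120·OAT − 1800.
So 1.24·PA = 4240 − 120 × (-22) + 1800 = 8680.
PA = 8680 / 1.24 = 7000 ft.

7000 ft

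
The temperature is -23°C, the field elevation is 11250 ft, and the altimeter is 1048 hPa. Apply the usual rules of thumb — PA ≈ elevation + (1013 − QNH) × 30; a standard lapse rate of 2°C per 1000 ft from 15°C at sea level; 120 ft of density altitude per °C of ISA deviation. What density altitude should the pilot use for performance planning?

8088 ft

Pressure altitude = 11250 + (1013 − 1048) × 30 = 11250 + (-1050) = 10200 ft.
ISA temperature at 10200 ft = 15 − 2 × (10200/1000) = -5.4°C.
ISA deviation = -23 − (-5.4) = -17.6°C.
Density altitude = 10200 + 120 × (-17.6) = 8088 ft.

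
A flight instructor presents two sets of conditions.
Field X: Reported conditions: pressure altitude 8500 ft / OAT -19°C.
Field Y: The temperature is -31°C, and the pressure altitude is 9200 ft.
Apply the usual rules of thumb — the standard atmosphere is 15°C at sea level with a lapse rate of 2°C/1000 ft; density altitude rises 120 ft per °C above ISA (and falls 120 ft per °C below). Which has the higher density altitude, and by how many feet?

Field X: ISA temp = -2°C, deviation -17°C, DA = 8500 + 120 × (-17) = 6460 ft.
Field Y: ISA temp = -3.4°C, deviation -27.6°C, DA = 9200 + 120 × (-27.6) = 5888 ft.
Field X is higher by 6460 − 5888 = 572 ft.

Field X by 572 ft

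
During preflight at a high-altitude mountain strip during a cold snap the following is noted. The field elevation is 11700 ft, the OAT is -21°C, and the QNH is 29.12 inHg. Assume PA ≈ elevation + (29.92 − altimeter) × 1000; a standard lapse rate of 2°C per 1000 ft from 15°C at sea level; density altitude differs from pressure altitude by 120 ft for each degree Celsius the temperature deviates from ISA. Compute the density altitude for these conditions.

11180 ft

Pressure altitude = 11700 + (29.92 − 29.12) × 1000 = 11700 + (+800) = 12500 ft.
ISA temperature at 12500 ft = 15 − 2 × (12500/1000) = -10°C.
ISA deviation = -21 − (-10) = -11°C.
Density altitude = 12500 + 120 × (-11) = 11180 ft.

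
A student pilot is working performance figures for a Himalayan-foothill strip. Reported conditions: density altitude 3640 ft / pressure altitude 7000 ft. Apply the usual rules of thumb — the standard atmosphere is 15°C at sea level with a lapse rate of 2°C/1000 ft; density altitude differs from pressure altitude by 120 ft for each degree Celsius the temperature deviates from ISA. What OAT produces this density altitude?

Density altitude − pressure altitude = 3640 − 7000 = -3360 ft.
At 120 ft/°C that is an ISA deviation of -3360/120 = -28°C.
ISA temperature at 7000 ft = 15 − 2 × (7000/1000) = 1°C.
OAT = ISA + deviation = 1 + (-28) = -27°C.

-27°C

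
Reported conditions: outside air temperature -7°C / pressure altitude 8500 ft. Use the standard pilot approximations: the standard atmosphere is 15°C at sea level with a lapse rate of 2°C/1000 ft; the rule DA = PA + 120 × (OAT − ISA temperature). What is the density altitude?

7900 ft

ISA temperature at 8500 ft = 15 − 2 × (8500/1000) = -2°C.
ISA deviation = -7 − (-2) = -5°C.
Density altitude = 8500 + 120 × (-5) = 8500 + (-600) = 7900 ft.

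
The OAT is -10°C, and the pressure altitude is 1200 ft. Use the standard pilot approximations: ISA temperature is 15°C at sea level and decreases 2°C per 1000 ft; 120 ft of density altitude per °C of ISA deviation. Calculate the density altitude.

ISA temperature at 1200 ft = 15 − 2 × (1200/1000) = 12.6°C.
ISA deviation = -10 − 12.6 = -22.6°C.
Density altitude = 1200 + 120 × (-22.6) = 1200 + (-2712) = -1512 ft.

-1512 ft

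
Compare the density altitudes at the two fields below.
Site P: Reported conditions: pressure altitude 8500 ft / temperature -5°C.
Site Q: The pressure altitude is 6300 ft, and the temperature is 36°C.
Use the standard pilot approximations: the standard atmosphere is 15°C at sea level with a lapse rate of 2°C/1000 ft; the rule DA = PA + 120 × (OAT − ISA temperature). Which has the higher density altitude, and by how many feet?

Site Q by 2192 ft

Site P: ISA temp = -2°C, deviation -3°C, DA = 8500 + 120 × (-3) = 8140 ft.
Site Q: ISA temp = 2.4°C, deviation +33.6°C, DA = 6300 + 120 × 33.6 = 10332 ft.
Site Q is higher by 10332 − 8140 = 2192 ft.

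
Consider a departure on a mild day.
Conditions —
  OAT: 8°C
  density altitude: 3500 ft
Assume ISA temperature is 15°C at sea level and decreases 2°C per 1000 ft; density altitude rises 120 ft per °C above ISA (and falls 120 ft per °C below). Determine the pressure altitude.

DA = PA + 120 × (OAT − (15 − 2·PA/1000)) = PA + 120·OAT − 1800 + 0.24·PA = 1.24·PA + 120·OAT − 1800.
So 1.24·PA = 3500 − 120 × 8 + 1800 = 4340.
PA = 4340 / 1.24 = 3500 ft.

3500 ft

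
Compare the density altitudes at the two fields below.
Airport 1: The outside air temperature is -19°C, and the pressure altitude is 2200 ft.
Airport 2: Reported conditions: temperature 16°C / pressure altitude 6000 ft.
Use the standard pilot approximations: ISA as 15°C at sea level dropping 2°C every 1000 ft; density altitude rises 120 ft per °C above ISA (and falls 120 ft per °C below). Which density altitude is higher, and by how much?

Airport 1: ISA temp = 10.6°C, deviation -29.6°C, DA = 2200 + 120 × (-29.6) = -1352 ft.
Airport 2: ISA temp = 3°C, deviation +13°C, DA = 6000 + 120 × 13 = 7560 ft.
Airport 2 is higher by 7560 − (-1352) = 8912 ft.

Airport 2 by 8912 ft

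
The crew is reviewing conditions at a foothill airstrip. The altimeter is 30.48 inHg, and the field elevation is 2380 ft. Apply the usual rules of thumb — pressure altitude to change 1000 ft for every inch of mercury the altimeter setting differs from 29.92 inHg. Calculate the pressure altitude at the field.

Pressure correction = (29.92 − 30.48) × 1000 = -560 ft.
Pressure altitude = 2380 + (-560) = 1820 ft.

1820 ft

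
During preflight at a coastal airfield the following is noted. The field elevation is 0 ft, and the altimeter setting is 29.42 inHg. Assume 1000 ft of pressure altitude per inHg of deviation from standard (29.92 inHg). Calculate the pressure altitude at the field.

Pressure correction = (29.92 − 29.42) × 1000 = +500 ft.
Pressure altitude = 0 + (+500) = 500 ft.

500 ft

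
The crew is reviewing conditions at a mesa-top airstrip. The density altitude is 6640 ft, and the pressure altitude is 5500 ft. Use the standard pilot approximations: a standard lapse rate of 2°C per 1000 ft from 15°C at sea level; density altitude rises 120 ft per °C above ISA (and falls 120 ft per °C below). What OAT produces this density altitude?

13.5°C

Density altitude − pressure altitude = 6640 − 5500 = +1140 ft.
At 120 ft/°C that is an ISA deviation of 1140/120 = +9.5°C.
ISA temperature at 5500 ft = 15 − 2 × (5500/1000) = 4°C.
OAT = ISA + deviation = 4 + (+9.5) = 13.5°C.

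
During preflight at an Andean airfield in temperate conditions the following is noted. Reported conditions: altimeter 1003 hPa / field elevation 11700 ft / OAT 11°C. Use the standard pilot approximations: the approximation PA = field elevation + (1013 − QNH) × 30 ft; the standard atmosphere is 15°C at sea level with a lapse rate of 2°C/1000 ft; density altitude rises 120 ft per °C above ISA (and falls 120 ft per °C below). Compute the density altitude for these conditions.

14400 ft

Pressure altitude = 11700 + (1013 − 1003) × 30 = 11700 + (+300) = 12000 ft.
ISA temperature at 12000 ft = 15 − 2 × (12000/1000) = -9°C.
ISA deviation = 11 − (-9) = +20°C.
Density altitude = 12000 + 120 × (20) = 14400 ft.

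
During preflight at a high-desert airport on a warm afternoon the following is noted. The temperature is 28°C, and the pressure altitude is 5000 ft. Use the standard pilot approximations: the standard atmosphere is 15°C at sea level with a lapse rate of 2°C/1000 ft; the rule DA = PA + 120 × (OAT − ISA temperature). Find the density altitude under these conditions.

ISA temperature at 5000 ft = 15 − 2 × (5000/1000) = 5°C.
ISA deviation = 28 − 5 = +23°C.
Density altitude = 5000 + 120 × (23) = 5000 + (+2760) = 7760 ft.

7760 ft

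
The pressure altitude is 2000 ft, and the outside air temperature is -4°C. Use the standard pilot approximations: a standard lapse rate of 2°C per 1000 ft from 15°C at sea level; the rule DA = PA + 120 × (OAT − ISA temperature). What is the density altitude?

ISA temperature at 2000 ft = 15 − 2 × (2000/1000) = 11°C.
ISA deviation = -4 − 11 = -15°C.
Density altitude = 2000 + 120 × (-15) = 2000 + (-1800) = 200 ft.

200 ft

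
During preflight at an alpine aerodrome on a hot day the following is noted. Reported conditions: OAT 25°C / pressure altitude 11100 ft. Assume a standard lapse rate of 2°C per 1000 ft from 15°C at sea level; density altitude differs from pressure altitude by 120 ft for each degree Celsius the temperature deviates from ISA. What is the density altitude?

14964 ft

ISA temperature at 11100 ft = 15 − 2 × (11100/1000) = -7.2°C.
ISA deviation = 25 − (-7.2) = +32.2°C.
Density altitude = 11100 + 120 × (32.2) = 11100 + (+3864) = 14964 ft.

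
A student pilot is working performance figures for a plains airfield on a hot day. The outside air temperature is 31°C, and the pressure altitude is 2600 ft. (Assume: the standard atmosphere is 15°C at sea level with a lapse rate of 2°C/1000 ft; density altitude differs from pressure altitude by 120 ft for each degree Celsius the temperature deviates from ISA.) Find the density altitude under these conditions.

5144 ft

ISA temperature at 2600 ft = 15 − 2 × (2600/1000) = 9.8°C.
ISA deviation = 31 − 9.8 = +21.2°C.
Density altitude = 2600 + 120 × (21.2) = 2600 + (+2544) = 5144 ft.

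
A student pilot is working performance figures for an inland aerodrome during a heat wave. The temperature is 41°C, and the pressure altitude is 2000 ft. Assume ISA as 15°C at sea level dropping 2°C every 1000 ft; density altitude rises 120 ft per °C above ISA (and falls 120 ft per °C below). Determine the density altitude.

5600 ft

ISA temperature at 2000 ft = 15 − 2 × (2000/1000) = 11°C.
ISA deviation = 41 − 11 = +30°C.
Density altitude = 2000 + 120 × (30) = 2000 + (+3600) = 5600 ft.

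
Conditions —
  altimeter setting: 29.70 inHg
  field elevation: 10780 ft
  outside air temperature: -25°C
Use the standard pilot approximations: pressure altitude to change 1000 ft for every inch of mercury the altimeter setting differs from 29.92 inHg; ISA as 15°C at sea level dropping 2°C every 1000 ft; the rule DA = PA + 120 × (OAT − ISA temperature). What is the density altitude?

8840 ft

Pressure altitude = 10780 + (29.92 − 29.70) × 1000 = 10780 + (+220) = 11000 ft.
ISA temperature at 11000 ft = 15 − 2 × (11000/1000) = -7°C.
ISA deviation = -25 − (-7) = -18°C.
Density altitude = 11000 + 120 × (-18) = 8840 ft.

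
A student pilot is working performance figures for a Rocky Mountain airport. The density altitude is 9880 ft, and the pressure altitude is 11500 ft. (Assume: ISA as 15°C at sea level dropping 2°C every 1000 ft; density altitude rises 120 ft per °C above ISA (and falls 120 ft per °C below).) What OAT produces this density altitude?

Density altitude − pressure altitude = 9880 − 11500 = -1620 ft.
At 120 ft/°C that is an ISA deviation of -1620/120 = -13.5°C.
ISA temperature at 11500 ft = 15 − 2 × (11500/1000) = -8°C.
OAT = ISA + deviation = -8 + (-13.5) = -21.5°C.

-21.5°C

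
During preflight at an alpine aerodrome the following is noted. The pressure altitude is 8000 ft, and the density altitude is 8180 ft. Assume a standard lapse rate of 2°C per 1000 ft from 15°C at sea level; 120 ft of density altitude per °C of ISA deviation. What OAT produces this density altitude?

0.5°C

Density altitude − pressure altitude = 8180 − 8000 = +180 ft.
At 120 ft/°C that is an ISA deviation of 180/120 = +1.5°C.
ISA temperature at 8000 ft = 15 − 2 × (8000/1000) = -1°C.
OAT = ISA + deviation = -1 + (+1.5) = 0.5°C.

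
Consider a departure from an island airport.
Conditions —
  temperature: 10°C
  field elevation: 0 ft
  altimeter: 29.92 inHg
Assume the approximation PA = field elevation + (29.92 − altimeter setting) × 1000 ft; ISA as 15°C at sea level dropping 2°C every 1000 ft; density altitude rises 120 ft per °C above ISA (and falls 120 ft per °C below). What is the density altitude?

Pressure altitude = 0 + (29.92 − 29.92) × 1000 = 0 + (0) = 0 ft.
ISA temperature at 0 ft = 15 − 2 × (0/1000) = 15°C.
ISA deviation = 10 − 15 = -5°C.
Density altitude = 0 + 120 × (-5) = -600 ft.

-600 ft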